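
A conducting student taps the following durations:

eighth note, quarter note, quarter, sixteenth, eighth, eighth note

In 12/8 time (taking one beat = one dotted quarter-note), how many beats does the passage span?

2.5

One dotted quarter-note beat = 6 sixteenth notes.
Each duration in sixteenth notes: eighth note = 2; quarter note = 4; quarter = 4; sixteenth = 1; eighth = 2; eighth note = 2.
Adding: 2 + 4 + 4 + 1 + 2 + 2 = 15.
15 ÷ 6 = 2.5 beats.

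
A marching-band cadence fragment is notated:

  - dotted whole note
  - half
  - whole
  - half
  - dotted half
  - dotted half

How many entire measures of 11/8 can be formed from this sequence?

One bar of 11/8 = 11 eighth notes.
Convert each value to eighth notes: dotted whole note = 12; half = 4; whole = 8; half = 4; dotted half = 6; dotted half = 6.
Adding: 12 + 4 + 8 + 4 + 6 + 6 = 40.
40 ÷ 11 = 3 complete bars with 7 left over.

3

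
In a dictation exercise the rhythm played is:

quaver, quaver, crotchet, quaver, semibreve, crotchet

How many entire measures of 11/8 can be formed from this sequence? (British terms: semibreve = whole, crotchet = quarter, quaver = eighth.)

One bar of 11/8 = 11 eighth notes.
Working in eighth notes: quaver = 1; quaver = 1; crotchet = 2; quaver = 1; semibreve = 8; crotchet = 2.
Adding: 1 + 1 + 2 + 1 + 8 + 2 = 15.
15 ÷ 11 = 1 complete bar with 4 left over.

1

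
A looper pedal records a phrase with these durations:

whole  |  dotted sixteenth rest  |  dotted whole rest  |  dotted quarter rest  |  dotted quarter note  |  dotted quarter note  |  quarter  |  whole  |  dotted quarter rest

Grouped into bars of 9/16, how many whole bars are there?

One bar of 9/16 = 18 thirty-second notes.
Express everything in thirty-second notes: whole = 32; dotted sixteenth rest = 3; dotted whole rest = 48; dotted quarter rest = 12; dotted quarter note = 12; dotted quarter note = 12; quarter = 8; whole = 32; dotted quarter rest = 12.
Sum: 32 + 3 + 48 + 12 + 12 + 12 + 8 + 32 + 12 = 171.
171 ÷ 18 = 9 complete bars with 9 left over.

9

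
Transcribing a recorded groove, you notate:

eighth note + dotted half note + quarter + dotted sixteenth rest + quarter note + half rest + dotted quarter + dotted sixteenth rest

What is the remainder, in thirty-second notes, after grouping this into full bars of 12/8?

30

One bar of 12/8 = 48 thirty-second notes.
In thirty-second notes: eighth note = 4; dotted half note = 24; quarter = 8; dotted sixteenth rest = 3; quarter note = 8; half rest = 16; dotted quarter = 12; dotted sixteenth rest = 3.
Adding: 4 + 24 + 8 + 3 + 8 + 16 + 12 + 3 = 78.
78 ÷ 48 = 1 complete bar with 30 thirty-second notes remaining.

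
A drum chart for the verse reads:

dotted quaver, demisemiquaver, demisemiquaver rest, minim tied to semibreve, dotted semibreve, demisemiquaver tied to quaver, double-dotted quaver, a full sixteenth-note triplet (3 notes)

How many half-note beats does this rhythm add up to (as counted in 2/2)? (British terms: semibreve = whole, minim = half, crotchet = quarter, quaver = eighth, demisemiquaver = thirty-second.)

One half-note beat = 16 thirty-second notes.
Convert each value to thirty-second notes: dotted quaver = 6; demisemiquaver = 1; demisemiquaver rest = 1; minim tied to semibreve (minim + semibreve) = 48; dotted semibreve = 48; demisemiquaver tied to quaver (demisemiquaver + quaver) = 5; double-dotted quaver = 7; a full sixteenth-note triplet (3 notes) (three triplet sixteenths span one eighth) = 4.
Sum: 6 + 1 + 1 + 48 + 48 + 5 + 7 + 4 = 120.
120 ÷ 16 = 7.5 beats.

7.5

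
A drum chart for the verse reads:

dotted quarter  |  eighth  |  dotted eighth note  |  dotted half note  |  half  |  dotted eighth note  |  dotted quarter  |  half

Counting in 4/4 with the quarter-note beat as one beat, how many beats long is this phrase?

12

One quarter-note beat = 4 sixteenth notes.
Express everything in sixteenth notes: dotted quarter = 6; eighth = 2; dotted eighth note = 3; dotted half note = 12; half = 8; dotted eighth note = 3; dotted quarter = 6; half = 8.
Total: 6 + 2 + 3 + 12 + 8 + 3 + 6 + 8 = 48.
48 ÷ 4 = 12 beats.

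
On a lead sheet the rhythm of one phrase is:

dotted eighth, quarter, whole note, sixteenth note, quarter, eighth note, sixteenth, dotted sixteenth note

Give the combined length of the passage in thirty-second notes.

Each duration in thirty-second notes: dotted eighth = 6; quarter = 8; whole note = 32; sixteenth note = 2; quarter = 8; eighth note = 4; sixteenth = 2; dotted sixteenth note = 3.
Adding: 6 + 8 + 32 + 2 + 8 + 4 + 2 + 3 = 65 thirty-second notes.

65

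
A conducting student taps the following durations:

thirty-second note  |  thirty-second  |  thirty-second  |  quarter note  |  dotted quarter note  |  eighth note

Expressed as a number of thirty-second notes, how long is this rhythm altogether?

27

Convert each value to thirty-second notes: thirty-second note = 1; thirty-second = 1; thirty-second = 1; quarter note = 8; dotted quarter note = 12; eighth note = 4.
Adding: 1 + 1 + 1 + 8 + 12 + 4 = 27 thirty-second notes.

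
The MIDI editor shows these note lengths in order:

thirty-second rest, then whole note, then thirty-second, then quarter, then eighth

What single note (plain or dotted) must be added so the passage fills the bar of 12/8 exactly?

The bar of 12/8 = 48 thirty-second notes.
Convert each value to thirty-second notes: thirty-second rest = 1; whole note = 32; thirty-second = 1; quarter = 8; eighth = 4.
Sum: 1 + 32 + 1 + 8 + 4 = 46.
Remaining: 48 − 46 = 2 thirty-second notes, which is a sixteenth note.

sixteenth note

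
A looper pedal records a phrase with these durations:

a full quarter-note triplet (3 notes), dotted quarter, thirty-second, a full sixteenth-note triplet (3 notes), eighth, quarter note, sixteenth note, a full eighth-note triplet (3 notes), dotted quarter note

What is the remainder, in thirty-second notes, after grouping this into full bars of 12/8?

19

One bar of 12/8 = 48 thirty-second notes.
Express everything in thirty-second notes: a full quarter-note triplet (3 notes) (three triplet quarters span one half) = 16; dotted quarter = 12; thirty-second = 1; a full sixteenth-note triplet (3 notes) (three triplet sixteenths span one eighth) = 4; eighth = 4; quarter note = 8; sixteenth note = 2; a full eighth-note triplet (3 notes) (three triplet eighths span one quarter) = 8; dotted quarter note = 12.
Altogether 16 + 12 + 1 + 4 + 4 + 8 + 2 + 8 + 12 = 67.
67 ÷ 48 = 1 complete bar with 19 thirty-second notes remaining.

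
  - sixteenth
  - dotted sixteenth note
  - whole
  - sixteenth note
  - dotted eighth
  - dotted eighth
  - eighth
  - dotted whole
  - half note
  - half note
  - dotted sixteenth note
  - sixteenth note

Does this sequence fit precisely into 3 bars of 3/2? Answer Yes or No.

No

One bar of 3/2 = 48 thirty-second notes, so 3 bars = 144.
Convert each value to thirty-second notes: sixteenth = 2; dotted sixteenth note = 3; whole = 32; sixteenth note = 2; dotted eighth = 6; dotted eighth = 6; eighth = 4; dotted whole = 48; half note = 16; half note = 16; dotted sixteenth note = 3; sixteenth note = 2.
Adding: 2 + 3 + 32 + 2 + 6 + 6 + 4 + 48 + 16 + 16 + 3 + 2 = 140.
140 falls short of 144, so the answer is No.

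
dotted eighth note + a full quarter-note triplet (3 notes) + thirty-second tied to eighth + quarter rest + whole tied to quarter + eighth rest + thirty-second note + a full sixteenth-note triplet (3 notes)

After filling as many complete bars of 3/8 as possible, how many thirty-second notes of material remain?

One bar of 3/8 = 12 thirty-second notes.
Working in thirty-second notes: dotted eighth note = 6; a full quarter-note triplet (3 notes) (three triplet quarters span one half) = 16; thirty-second tied to eighth (thirty-second + eighth) = 5; quarter rest = 8; whole tied to quarter (whole + quarter) = 40; eighth rest = 4; thirty-second note = 1; a full sixteenth-note triplet (3 notes) (three triplet sixteenths span one eighth) = 4.
Altogether 6 + 16 + 5 + 8 + 40 + 4 + 1 + 4 = 84.
84 ÷ 12 = 7 complete bars with 0 thirty-second notes remaining.

0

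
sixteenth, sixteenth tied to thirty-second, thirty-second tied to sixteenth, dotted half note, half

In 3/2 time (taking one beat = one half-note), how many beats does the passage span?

3

One half-note beat = 16 thirty-second notes.
Each duration in thirty-second notes: sixteenth = 2; sixteenth tied to thirty-second (sixteenth + thirty-second) = 3; thirty-second tied to sixteenth (thirty-second + sixteenth) = 3; dotted half note = 24; half = 16.
Altogether 2 + 3 + 3 + 24 + 16 = 48.
48 ÷ 16 = 3 beats.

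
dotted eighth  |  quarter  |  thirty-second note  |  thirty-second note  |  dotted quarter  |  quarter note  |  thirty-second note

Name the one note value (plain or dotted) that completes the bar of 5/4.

dotted sixteenth note

The bar of 5/4 = 40 thirty-second notes.
Each duration in thirty-second notes: dotted eighth = 6; quarter = 8; thirty-second note = 1; thirty-second note = 1; dotted quarter = 12; quarter note = 8; thirty-second note = 1.
Total: 6 + 8 + 1 + 1 + 12 + 8 + 1 = 37.
Remaining: 40 − 37 = 3 thirty-second notes, which is a dotted sixteenth note.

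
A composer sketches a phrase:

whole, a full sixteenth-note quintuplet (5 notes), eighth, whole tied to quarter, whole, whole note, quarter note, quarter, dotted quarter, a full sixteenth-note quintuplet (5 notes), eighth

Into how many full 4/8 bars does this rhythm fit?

One bar of 4/8 = 4 eighth notes.
In eighth notes: whole = 8; a full sixteenth-note quintuplet (5 notes) (five quintuplet sixteenths span one quarter) = 2; eighth = 1; whole tied to quarter (whole + quarter) = 10; whole = 8; whole note = 8; quarter note = 2; quarter = 2; dotted quarter = 3; a full sixteenth-note quintuplet (5 notes) (five quintuplet sixteenths span one quarter) = 2; eighth = 1.
Adding: 8 + 2 + 1 + 10 + 8 + 8 + 2 + 2 + 3 + 2 + 1 = 47.
47 ÷ 4 = 11 complete bars with 3 left over.

11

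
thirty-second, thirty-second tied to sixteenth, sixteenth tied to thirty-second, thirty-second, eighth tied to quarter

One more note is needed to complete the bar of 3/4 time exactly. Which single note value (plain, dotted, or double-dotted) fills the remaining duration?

The bar of 3/4 = 24 thirty-second notes.
Each duration in thirty-second notes: thirty-second = 1; thirty-second tied to sixteenth (thirty-second + sixteenth) = 3; sixteenth tied to thirty-second (sixteenth + thirty-second) = 3; thirty-second = 1; eighth tied to quarter (eighth + quarter) = 12.
Adding: 1 + 3 + 3 + 1 + 12 = 20.
Remaining: 24 − 20 = 4 thirty-second notes, which is a eighth note.

eighth note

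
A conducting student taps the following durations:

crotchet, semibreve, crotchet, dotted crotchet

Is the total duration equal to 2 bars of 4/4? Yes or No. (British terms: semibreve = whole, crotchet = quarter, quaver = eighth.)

No

One bar of 4/4 = 8 eighth notes, so 2 bars = 16.
Convert each value to eighth notes: crotchet = 2; semibreve = 8; crotchet = 2; dotted crotchet = 3.
Adding: 2 + 8 + 2 + 3 = 15.
15 falls short of 16, so the answer is No.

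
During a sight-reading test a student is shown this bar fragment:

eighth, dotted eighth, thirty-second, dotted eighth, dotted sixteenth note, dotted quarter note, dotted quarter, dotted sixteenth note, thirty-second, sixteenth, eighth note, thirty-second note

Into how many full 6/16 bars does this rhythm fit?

4

One bar of 6/16 = 12 thirty-second notes.
Each duration in thirty-second notes: eighth = 4; dotted eighth = 6; thirty-second = 1; dotted eighth = 6; dotted sixteenth note = 3; dotted quarter note = 12; dotted quarter = 12; dotted sixteenth note = 3; thirty-second = 1; sixteenth = 2; eighth note = 4; thirty-second note = 1.
Total: 4 + 6 + 1 + 6 + 3 + 12 + 12 + 3 + 1 + 2 + 4 + 1 = 55.
55 ÷ 12 = 4 complete bars with 7 left over.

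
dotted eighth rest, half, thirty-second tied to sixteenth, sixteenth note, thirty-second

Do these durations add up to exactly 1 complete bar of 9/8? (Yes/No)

No

One bar of 9/8 = 36 thirty-second notes.
Express everything in thirty-second notes: dotted eighth rest = 6; half = 16; thirty-second tied to sixteenth (thirty-second + sixteenth) = 3; sixteenth note = 2; thirty-second = 1.
Total: 6 + 16 + 3 + 2 + 1 = 28.
28 falls short of 36, so the answer is No.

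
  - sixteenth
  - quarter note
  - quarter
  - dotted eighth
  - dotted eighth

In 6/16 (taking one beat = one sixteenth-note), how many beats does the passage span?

One sixteenth-note beat = 2 thirty-second notes.
Working in thirty-second notes: sixteenth = 2; quarter note = 8; quarter = 8; dotted eighth = 6; dotted eighth = 6.
Sum: 2 + 8 + 8 + 6 + 6 = 30.
30 ÷ 2 = 15 beats.

15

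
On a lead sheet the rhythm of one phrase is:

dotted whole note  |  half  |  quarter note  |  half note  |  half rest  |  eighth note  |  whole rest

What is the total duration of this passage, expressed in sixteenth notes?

70

Working in sixteenth notes: dotted whole note = 24; half = 8; quarter note = 4; half note = 8; half rest = 8; eighth note = 2; whole rest = 16.
Adding: 24 + 8 + 4 + 8 + 8 + 2 + 16 = 70 sixteenth notes.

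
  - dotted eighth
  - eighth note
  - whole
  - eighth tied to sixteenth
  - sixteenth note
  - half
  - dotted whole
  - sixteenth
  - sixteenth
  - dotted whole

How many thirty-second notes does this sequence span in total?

166

Working in thirty-second notes: dotted eighth = 6; eighth note = 4; whole = 32; eighth tied to sixteenth (eighth + sixteenth) = 6; sixteenth note = 2; half = 16; dotted whole = 48; sixteenth = 2; sixteenth = 2; dotted whole = 48.
Adding: 6 + 4 + 32 + 6 + 2 + 16 + 48 + 2 + 2 + 48 = 166 thirty-second notes.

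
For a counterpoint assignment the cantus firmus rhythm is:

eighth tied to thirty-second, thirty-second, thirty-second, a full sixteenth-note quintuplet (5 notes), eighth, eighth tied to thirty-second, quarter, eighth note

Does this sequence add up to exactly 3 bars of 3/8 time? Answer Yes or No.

One bar of 3/8 = 12 thirty-second notes, so 3 bars = 36.
Working in thirty-second notes: eighth tied to thirty-second (eighth + thirty-second) = 5; thirty-second = 1; thirty-second = 1; a full sixteenth-note quintuplet (5 notes) (five quintuplet sixteenths span one quarter) = 8; eighth = 4; eighth tied to thirty-second (eighth + thirty-second) = 5; quarter = 8; eighth note = 4.
Total: 5 + 1 + 1 + 8 + 4 + 5 + 8 + 4 = 36.
36 equals 36, so the answer is Yes.

Yes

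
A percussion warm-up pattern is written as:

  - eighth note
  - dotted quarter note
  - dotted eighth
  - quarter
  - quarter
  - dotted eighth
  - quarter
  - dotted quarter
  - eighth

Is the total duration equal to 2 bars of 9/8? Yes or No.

No

One bar of 9/8 = 18 sixteenth notes, so 2 bars = 36.
Express everything in sixteenth notes: eighth note = 2; dotted quarter note = 6; dotted eighth = 3; quarter = 4; quarter = 4; dotted eighth = 3; quarter = 4; dotted quarter = 6; eighth = 2.
Altogether 2 + 6 + 3 + 4 + 4 + 3 + 4 + 6 + 2 = 34.
34 falls short of 36, so the answer is No.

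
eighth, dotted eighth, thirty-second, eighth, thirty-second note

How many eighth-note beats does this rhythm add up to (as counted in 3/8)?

4

One eighth-note beat = 4 thirty-second notes.
Each duration in thirty-second notes: eighth = 4; dotted eighth = 6; thirty-second = 1; eighth = 4; thirty-second note = 1.
Altogether 4 + 6 + 1 + 4 + 1 = 16.
16 ÷ 4 = 4 beats.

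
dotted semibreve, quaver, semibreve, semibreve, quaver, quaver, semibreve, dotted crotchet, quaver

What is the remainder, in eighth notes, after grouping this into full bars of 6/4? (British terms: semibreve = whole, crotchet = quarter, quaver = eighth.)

One bar of 6/4 = 12 eighth notes.
Convert each value to eighth notes: dotted semibreve = 12; quaver = 1; semibreve = 8; semibreve = 8; quaver = 1; quaver = 1; semibreve = 8; dotted crotchet = 3; quaver = 1.
Total: 12 + 1 + 8 + 8 + 1 + 1 + 8 + 3 + 1 = 43.
43 ÷ 12 = 3 complete bars with 7 eighth notes remaining.

7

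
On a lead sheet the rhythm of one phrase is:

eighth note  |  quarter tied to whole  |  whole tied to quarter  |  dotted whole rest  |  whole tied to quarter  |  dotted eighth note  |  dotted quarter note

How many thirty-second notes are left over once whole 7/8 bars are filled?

22

One bar of 7/8 = 14 sixteenth notes.
Express everything in sixteenth notes: eighth note = 2; quarter tied to whole (quarter + whole) = 20; whole tied to quarter (whole + quarter) = 20; dotted whole rest = 24; whole tied to quarter (whole + quarter) = 20; dotted eighth note = 3; dotted quarter note = 6.
Altogether 2 + 20 + 20 + 24 + 20 + 3 + 6 = 95.
95 ÷ 14 = 6 complete bars with 11 sixteenth notes remaining = 22 thirty-second notes.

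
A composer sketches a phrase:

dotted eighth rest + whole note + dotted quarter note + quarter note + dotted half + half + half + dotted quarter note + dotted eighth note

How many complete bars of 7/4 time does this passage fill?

2

One bar of 7/4 = 28 sixteenth notes.
In sixteenth notes: dotted eighth rest = 3; whole note = 16; dotted quarter note = 6; quarter note = 4; dotted half = 12; half = 8; half = 8; dotted quarter note = 6; dotted eighth note = 3.
Sum: 3 + 16 + 6 + 4 + 12 + 8 + 8 + 6 + 3 = 66.
66 ÷ 28 = 2 complete bars with 10 left over.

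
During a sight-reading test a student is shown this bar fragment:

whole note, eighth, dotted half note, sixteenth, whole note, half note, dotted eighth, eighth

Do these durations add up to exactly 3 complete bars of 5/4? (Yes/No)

One bar of 5/4 = 20 sixteenth notes, so 3 bars = 60.
Express everything in sixteenth notes: whole note = 16; eighth = 2; dotted half note = 12; sixteenth = 1; whole note = 16; half note = 8; dotted eighth = 3; eighth = 2.
Total: 16 + 2 + 12 + 1 + 16 + 8 + 3 + 2 = 60.
60 equals 60, so the answer is Yes.

Yes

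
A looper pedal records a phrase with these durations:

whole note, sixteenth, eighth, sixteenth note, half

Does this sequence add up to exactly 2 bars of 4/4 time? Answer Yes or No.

One bar of 4/4 = 16 sixteenth notes, so 2 bars = 32.
Each duration in sixteenth notes: whole note = 16; sixteenth = 1; eighth = 2; sixteenth note = 1; half = 8.
Altogether 16 + 1 + 2 + 1 + 8 = 28.
28 falls short of 32, so the answer is No.

No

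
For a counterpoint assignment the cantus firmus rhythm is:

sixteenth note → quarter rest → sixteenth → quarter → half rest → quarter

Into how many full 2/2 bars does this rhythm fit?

1

One bar of 2/2 = 16 sixteenth notes.
Each duration in sixteenth notes: sixteenth note = 1; quarter rest = 4; sixteenth = 1; quarter = 4; half rest = 8; quarter = 4.
Total: 1 + 4 + 1 + 4 + 8 + 4 = 22.
22 ÷ 16 = 1 complete bar with 6 left over.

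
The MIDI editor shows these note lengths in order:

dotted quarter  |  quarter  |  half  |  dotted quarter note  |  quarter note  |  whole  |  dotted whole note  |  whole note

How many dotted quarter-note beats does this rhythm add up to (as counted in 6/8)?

One dotted quarter-note beat = 3 eighth notes.
Convert each value to eighth notes: dotted quarter = 3; quarter = 2; half = 4; dotted quarter note = 3; quarter note = 2; whole = 8; dotted whole note = 12; whole note = 8.
Sum: 3 + 2 + 4 + 3 + 2 + 8 + 12 + 8 = 42.
42 ÷ 3 = 14 beats.

14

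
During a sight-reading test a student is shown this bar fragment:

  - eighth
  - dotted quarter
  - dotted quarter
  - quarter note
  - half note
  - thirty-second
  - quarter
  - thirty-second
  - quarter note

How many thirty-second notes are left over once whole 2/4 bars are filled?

One bar of 2/4 = 16 thirty-second notes.
Express everything in thirty-second notes: eighth = 4; dotted quarter = 12; dotted quarter = 12; quarter note = 8; half note = 16; thirty-second = 1; quarter = 8; thirty-second = 1; quarter note = 8.
Adding: 4 + 12 + 12 + 8 + 16 + 1 + 8 + 1 + 8 = 70.
70 ÷ 16 = 4 complete bars with 6 thirty-second notes remaining.

6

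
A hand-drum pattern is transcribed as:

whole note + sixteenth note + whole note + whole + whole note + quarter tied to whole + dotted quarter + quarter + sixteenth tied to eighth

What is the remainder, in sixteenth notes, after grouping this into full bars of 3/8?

2

One bar of 3/8 = 6 sixteenth notes.
Each duration in sixteenth notes: whole note = 16; sixteenth note = 1; whole note = 16; whole = 16; whole note = 16; quarter tied to whole (quarter + whole) = 20; dotted quarter = 6; quarter = 4; sixteenth tied to eighth (sixteenth + eighth) = 3.
Adding: 16 + 1 + 16 + 16 + 16 + 20 + 6 + 4 + 3 = 98.
98 ÷ 6 = 16 complete bars with 2 sixteenth notes remaining.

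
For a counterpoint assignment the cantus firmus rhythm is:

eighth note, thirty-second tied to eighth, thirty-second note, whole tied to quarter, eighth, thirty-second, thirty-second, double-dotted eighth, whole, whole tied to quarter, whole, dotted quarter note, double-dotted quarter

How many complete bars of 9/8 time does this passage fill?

One bar of 9/8 = 36 thirty-second notes.
In thirty-second notes: eighth note = 4; thirty-second tied to eighth (thirty-second + eighth) = 5; thirty-second note = 1; whole tied to quarter (whole + quarter) = 40; eighth = 4; thirty-second = 1; thirty-second = 1; double-dotted eighth = 7; whole = 32; whole tied to quarter (whole + quarter) = 40; whole = 32; dotted quarter note = 12; double-dotted quarter = 14.
Sum: 4 + 5 + 1 + 40 + 4 + 1 + 1 + 7 + 32 + 40 + 32 + 12 + 14 = 193.
193 ÷ 36 = 5 complete bars with 13 left over.

5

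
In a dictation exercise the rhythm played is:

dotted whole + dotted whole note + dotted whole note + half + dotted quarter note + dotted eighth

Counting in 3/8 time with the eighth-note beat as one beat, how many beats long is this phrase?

44.5

One eighth-note beat = 2 sixteenth notes.
Each duration in sixteenth notes: dotted whole = 24; dotted whole note = 24; dotted whole note = 24; half = 8; dotted quarter note = 6; dotted eighth = 3.
Total: 24 + 24 + 24 + 8 + 6 + 3 = 89.
89 ÷ 2 = 44.5 beats.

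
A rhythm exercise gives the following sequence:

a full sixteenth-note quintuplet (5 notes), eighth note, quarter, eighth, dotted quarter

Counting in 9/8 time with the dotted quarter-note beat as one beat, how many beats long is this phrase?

One dotted quarter-note beat = 3 eighth notes.
Each duration in eighth notes: a full sixteenth-note quintuplet (5 notes) (five quintuplet sixteenths span one quarter) = 2; eighth note = 1; quarter = 2; eighth = 1; dotted quarter = 3.
Total: 2 + 1 + 2 + 1 + 3 = 9.
9 ÷ 3 = 3 beats.

3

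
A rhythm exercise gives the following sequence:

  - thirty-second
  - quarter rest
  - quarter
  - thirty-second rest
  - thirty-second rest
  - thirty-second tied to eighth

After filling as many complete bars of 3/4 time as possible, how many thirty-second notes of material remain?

One bar of 3/4 = 24 thirty-second notes.
Convert each value to thirty-second notes: thirty-second = 1; quarter rest = 8; quarter = 8; thirty-second rest = 1; thirty-second rest = 1; thirty-second tied to eighth (thirty-second + eighth) = 5.
Adding: 1 + 8 + 8 + 1 + 1 + 5 = 24.
24 ÷ 24 = 1 complete bar with 0 thirty-second notes remaining.

0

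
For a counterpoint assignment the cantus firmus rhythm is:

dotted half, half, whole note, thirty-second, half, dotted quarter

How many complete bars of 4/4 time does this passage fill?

3

One bar of 4/4 = 32 thirty-second notes.
Express everything in thirty-second notes: dotted half = 24; half = 16; whole note = 32; thirty-second = 1; half = 16; dotted quarter = 12.
Total: 24 + 16 + 32 + 1 + 16 + 12 = 101.
101 ÷ 32 = 3 complete bars with 5 left over.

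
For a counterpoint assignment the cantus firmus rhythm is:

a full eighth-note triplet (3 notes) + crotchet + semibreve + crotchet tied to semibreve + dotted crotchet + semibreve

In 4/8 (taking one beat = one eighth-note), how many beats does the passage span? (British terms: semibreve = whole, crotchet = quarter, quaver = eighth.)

One eighth-note beat = 2 sixteenth notes.
Express everything in sixteenth notes: a full eighth-note triplet (3 notes) (three triplet eighths span one quarter) = 4; crotchet = 4; semibreve = 16; crotchet tied to semibreve (crotchet + semibreve) = 20; dotted crotchet = 6; semibreve = 16.
Sum: 4 + 4 + 16 + 20 + 6 + 16 = 66.
66 ÷ 2 = 33 beats.

33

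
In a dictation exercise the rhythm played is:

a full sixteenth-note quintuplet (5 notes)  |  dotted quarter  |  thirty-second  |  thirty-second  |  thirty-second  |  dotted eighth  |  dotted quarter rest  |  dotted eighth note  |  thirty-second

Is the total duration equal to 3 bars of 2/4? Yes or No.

One bar of 2/4 = 16 thirty-second notes, so 3 bars = 48.
Convert each value to thirty-second notes: a full sixteenth-note quintuplet (5 notes) (five quintuplet sixteenths span one quarter) = 8; dotted quarter = 12; thirty-second = 1; thirty-second = 1; thirty-second = 1; dotted eighth = 6; dotted quarter rest = 12; dotted eighth note = 6; thirty-second = 1.
Altogether 8 + 12 + 1 + 1 + 1 + 6 + 12 + 6 + 1 = 48.
48 equals 48, so the answer is Yes.

Yes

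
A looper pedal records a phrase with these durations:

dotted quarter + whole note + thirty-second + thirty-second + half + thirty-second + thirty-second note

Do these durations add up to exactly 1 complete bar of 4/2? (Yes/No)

One bar of 4/2 = 64 thirty-second notes.
Convert each value to thirty-second notes: dotted quarter = 12; whole note = 32; thirty-second = 1; thirty-second = 1; half = 16; thirty-second = 1; thirty-second note = 1.
Sum: 12 + 32 + 1 + 1 + 16 + 1 + 1 = 64.
64 equals 64, so the answer is Yes.

Yes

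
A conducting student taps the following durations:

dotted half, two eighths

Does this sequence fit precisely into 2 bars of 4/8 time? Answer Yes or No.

Yes

One bar of 4/8 = 4 eighth notes, so 2 bars = 8.
Each duration in eighth notes: dotted half = 6; eighth = 1; eighth = 1.
Altogether 6 + 1 + 1 = 8.
8 equals 8, so the answer is Yes.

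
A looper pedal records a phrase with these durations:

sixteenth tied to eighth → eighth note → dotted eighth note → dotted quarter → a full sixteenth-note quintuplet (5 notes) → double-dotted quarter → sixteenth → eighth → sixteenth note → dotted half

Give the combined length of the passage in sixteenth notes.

41

Each duration in sixteenth notes: sixteenth tied to eighth (sixteenth + eighth) = 3; eighth note = 2; dotted eighth note = 3; dotted quarter = 6; a full sixteenth-note quintuplet (5 notes) (five quintuplet sixteenths span one quarter) = 4; double-dotted quarter = 7; sixteenth = 1; eighth = 2; sixteenth note = 1; dotted half = 12.
Altogether 3 + 2 + 3 + 6 + 4 + 7 + 1 + 2 + 1 + 12 = 41 sixteenth notes.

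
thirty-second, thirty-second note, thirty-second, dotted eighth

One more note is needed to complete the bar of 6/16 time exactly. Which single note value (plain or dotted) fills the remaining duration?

dotted sixteenth note

The bar of 6/16 = 12 thirty-second notes.
Working in thirty-second notes: thirty-second = 1; thirty-second note = 1; thirty-second = 1; dotted eighth = 6.
Adding: 1 + 1 + 1 + 6 = 9.
Remaining: 12 − 9 = 3 thirty-second notes, which is a dotted sixteenth note.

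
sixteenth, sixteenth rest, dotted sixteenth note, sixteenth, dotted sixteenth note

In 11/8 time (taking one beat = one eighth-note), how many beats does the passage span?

One eighth-note beat = 4 thirty-second notes.
Working in thirty-second notes: sixteenth = 2; sixteenth rest = 2; dotted sixteenth note = 3; sixteenth = 2; dotted sixteenth note = 3.
Altogether 2 + 2 + 3 + 2 + 3 = 12.
12 ÷ 4 = 3 beats.

3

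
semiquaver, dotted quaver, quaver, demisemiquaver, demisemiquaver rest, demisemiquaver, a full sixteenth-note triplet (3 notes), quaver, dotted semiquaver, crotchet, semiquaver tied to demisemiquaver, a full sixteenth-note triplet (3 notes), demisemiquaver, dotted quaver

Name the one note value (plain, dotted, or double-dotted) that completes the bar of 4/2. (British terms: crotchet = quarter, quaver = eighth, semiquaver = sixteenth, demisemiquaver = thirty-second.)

half note

The bar of 4/2 = 64 thirty-second notes.
In thirty-second notes: semiquaver = 2; dotted quaver = 6; quaver = 4; demisemiquaver = 1; demisemiquaver rest = 1; demisemiquaver = 1; a full sixteenth-note triplet (3 notes) (three triplet sixteenths span one eighth) = 4; quaver = 4; dotted semiquaver = 3; crotchet = 8; semiquaver tied to demisemiquaver (semiquaver + demisemiquaver) = 3; a full sixteenth-note triplet (3 notes) (three triplet sixteenths span one eighth) = 4; demisemiquaver = 1; dotted quaver = 6.
Altogether 2 + 6 + 4 + 1 + 1 + 1 + 4 + 4 + 3 + 8 + 3 + 4 + 1 + 6 = 48.
Remaining: 64 − 48 = 16 thirty-second notes, which is a half note.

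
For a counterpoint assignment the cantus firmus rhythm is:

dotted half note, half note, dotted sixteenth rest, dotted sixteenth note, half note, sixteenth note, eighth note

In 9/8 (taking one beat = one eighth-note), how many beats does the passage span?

One eighth-note beat = 4 thirty-second notes.
Express everything in thirty-second notes: dotted half note = 24; half note = 16; dotted sixteenth rest = 3; dotted sixteenth note = 3; half note = 16; sixteenth note = 2; eighth note = 4.
Adding: 24 + 16 + 3 + 3 + 16 + 2 + 4 = 68.
68 ÷ 4 = 17 beats.

17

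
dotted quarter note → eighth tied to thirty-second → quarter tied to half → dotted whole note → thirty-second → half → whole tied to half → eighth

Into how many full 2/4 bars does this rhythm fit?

One bar of 2/4 = 16 thirty-second notes.
Convert each value to thirty-second notes: dotted quarter note = 12; eighth tied to thirty-second (eighth + thirty-second) = 5; quarter tied to half (quarter + half) = 24; dotted whole note = 48; thirty-second = 1; half = 16; whole tied to half (whole + half) = 48; eighth = 4.
Adding: 12 + 5 + 24 + 48 + 1 + 16 + 48 + 4 = 158.
158 ÷ 16 = 9 complete bars with 14 left over.

9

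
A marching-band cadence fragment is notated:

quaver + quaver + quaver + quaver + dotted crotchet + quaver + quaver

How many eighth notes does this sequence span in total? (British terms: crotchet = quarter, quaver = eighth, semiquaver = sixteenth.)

Each duration in eighth notes: quaver = 1; quaver = 1; quaver = 1; quaver = 1; dotted crotchet = 3; quaver = 1; quaver = 1.
Adding: 1 + 1 + 1 + 1 + 3 + 1 + 1 = 9 eighth notes.

9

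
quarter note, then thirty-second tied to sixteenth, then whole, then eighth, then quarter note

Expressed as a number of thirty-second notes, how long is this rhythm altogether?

Each duration in thirty-second notes: quarter note = 8; thirty-second tied to sixteenth (thirty-second + sixteenth) = 3; whole = 32; eighth = 4; quarter note = 8.
Total: 8 + 3 + 32 + 4 + 8 = 55 thirty-second notes.

55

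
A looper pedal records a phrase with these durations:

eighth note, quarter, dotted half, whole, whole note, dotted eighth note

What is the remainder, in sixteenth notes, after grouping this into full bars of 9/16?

8

One bar of 9/16 = 9 sixteenth notes.
Each duration in sixteenth notes: eighth note = 2; quarter = 4; dotted half = 12; whole = 16; whole note = 16; dotted eighth note = 3.
Sum: 2 + 4 + 12 + 16 + 16 + 3 = 53.
53 ÷ 9 = 5 complete bars with 8 sixteenth notes remaining.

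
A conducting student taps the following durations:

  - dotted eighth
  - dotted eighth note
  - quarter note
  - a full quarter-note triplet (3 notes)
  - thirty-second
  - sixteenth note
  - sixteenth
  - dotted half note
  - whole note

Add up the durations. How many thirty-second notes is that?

97

Express everything in thirty-second notes: dotted eighth = 6; dotted eighth note = 6; quarter note = 8; a full quarter-note triplet (3 notes) (three triplet quarters span one half) = 16; thirty-second = 1; sixteenth note = 2; sixteenth = 2; dotted half note = 24; whole note = 32.
Sum: 6 + 6 + 8 + 16 + 1 + 2 + 2 + 24 + 32 = 97 thirty-second notes.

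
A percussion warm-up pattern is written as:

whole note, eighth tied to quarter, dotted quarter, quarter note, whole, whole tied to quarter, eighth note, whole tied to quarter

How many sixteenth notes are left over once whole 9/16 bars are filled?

One bar of 9/16 = 9 sixteenth notes.
Express everything in sixteenth notes: whole note = 16; eighth tied to quarter (eighth + quarter) = 6; dotted quarter = 6; quarter note = 4; whole = 16; whole tied to quarter (whole + quarter) = 20; eighth note = 2; whole tied to quarter (whole + quarter) = 20.
Sum: 16 + 6 + 6 + 4 + 16 + 20 + 2 + 20 = 90.
90 ÷ 9 = 10 complete bars with 0 sixteenth notes remaining.

0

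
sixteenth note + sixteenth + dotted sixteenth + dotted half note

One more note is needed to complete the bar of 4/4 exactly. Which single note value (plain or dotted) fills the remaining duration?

thirty-second note

The bar of 4/4 = 32 thirty-second notes.
In thirty-second notes: sixteenth note = 2; sixteenth = 2; dotted sixteenth = 3; dotted half note = 24.
Altogether 2 + 2 + 3 + 24 = 31.
Remaining: 32 − 31 = 1 thirty-second note, which is a thirty-second note.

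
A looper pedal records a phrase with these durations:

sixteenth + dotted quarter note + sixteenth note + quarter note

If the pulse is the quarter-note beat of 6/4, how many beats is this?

3

One quarter-note beat = 4 sixteenth notes.
Convert each value to sixteenth notes: sixteenth = 1; dotted quarter note = 6; sixteenth note = 1; quarter note = 4.
Sum: 1 + 6 + 1 + 4 = 12.
12 ÷ 4 = 3 beats.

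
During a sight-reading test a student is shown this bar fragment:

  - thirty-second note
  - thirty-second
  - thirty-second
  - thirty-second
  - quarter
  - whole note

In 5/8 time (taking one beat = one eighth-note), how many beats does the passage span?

One eighth-note beat = 4 thirty-second notes.
In thirty-second notes: thirty-second note = 1; thirty-second = 1; thirty-second = 1; thirty-second = 1; quarter = 8; whole note = 32.
Sum: 1 + 1 + 1 + 1 + 8 + 32 = 44.
44 ÷ 4 = 11 beats.

11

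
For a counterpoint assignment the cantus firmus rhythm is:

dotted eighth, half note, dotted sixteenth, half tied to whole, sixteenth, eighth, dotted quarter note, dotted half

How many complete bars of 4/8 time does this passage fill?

One bar of 4/8 = 16 thirty-second notes.
Each duration in thirty-second notes: dotted eighth = 6; half note = 16; dotted sixteenth = 3; half tied to whole (half + whole) = 48; sixteenth = 2; eighth = 4; dotted quarter note = 12; dotted half = 24.
Adding: 6 + 16 + 3 + 48 + 2 + 4 + 12 + 24 = 115.
115 ÷ 16 = 7 complete bars with 3 left over.

7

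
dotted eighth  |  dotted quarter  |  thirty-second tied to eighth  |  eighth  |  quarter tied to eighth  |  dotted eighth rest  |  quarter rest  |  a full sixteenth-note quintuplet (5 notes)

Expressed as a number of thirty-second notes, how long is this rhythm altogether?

61

Each duration in thirty-second notes: dotted eighth = 6; dotted quarter = 12; thirty-second tied to eighth (thirty-second + eighth) = 5; eighth = 4; quarter tied to eighth (quarter + eighth) = 12; dotted eighth rest = 6; quarter rest = 8; a full sixteenth-note quintuplet (5 notes) (five quintuplet sixteenths span one quarter) = 8.
Total: 6 + 12 + 5 + 4 + 12 + 6 + 8 + 8 = 61 thirty-second notes.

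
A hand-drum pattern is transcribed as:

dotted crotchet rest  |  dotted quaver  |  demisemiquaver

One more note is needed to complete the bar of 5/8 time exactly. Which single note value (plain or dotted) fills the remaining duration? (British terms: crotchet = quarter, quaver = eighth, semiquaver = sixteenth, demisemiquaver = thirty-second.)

thirty-second note

The bar of 5/8 = 20 thirty-second notes.
Each duration in thirty-second notes: dotted crotchet rest = 12; dotted quaver = 6; demisemiquaver = 1.
Adding: 12 + 6 + 1 = 19.
Remaining: 20 − 19 = 1 thirty-second note, which is a thirty-second note.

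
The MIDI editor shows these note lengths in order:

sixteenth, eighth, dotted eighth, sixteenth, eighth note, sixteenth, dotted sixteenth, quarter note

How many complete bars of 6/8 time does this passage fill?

One bar of 6/8 = 24 thirty-second notes.
Express everything in thirty-second notes: sixteenth = 2; eighth = 4; dotted eighth = 6; sixteenth = 2; eighth note = 4; sixteenth = 2; dotted sixteenth = 3; quarter note = 8.
Adding: 2 + 4 + 6 + 2 + 4 + 2 + 3 + 8 = 31.
31 ÷ 24 = 1 complete bar with 7 left over.

1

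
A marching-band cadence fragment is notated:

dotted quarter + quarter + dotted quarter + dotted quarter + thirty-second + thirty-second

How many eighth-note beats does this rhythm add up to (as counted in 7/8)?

11.5

One eighth-note beat = 4 thirty-second notes.
In thirty-second notes: dotted quarter = 12; quarter = 8; dotted quarter = 12; dotted quarter = 12; thirty-second = 1; thirty-second = 1.
Altogether 12 + 8 + 12 + 12 + 1 + 1 = 46.
46 ÷ 4 = 11.5 beats.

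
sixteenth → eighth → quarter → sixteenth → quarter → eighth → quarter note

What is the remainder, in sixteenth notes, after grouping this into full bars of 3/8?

One bar of 3/8 = 6 sixteenth notes.
In sixteenth notes: sixteenth = 1; eighth = 2; quarter = 4; sixteenth = 1; quarter = 4; eighth = 2; quarter note = 4.
Altogether 1 + 2 + 4 + 1 + 4 + 2 + 4 = 18.
18 ÷ 6 = 3 complete bars with 0 sixteenth notes remaining.

0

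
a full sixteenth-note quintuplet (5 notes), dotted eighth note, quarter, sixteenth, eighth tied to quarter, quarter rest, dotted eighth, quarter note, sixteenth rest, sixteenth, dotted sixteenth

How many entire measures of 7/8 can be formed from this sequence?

One bar of 7/8 = 28 thirty-second notes.
Each duration in thirty-second notes: a full sixteenth-note quintuplet (5 notes) (five quintuplet sixteenths span one quarter) = 8; dotted eighth note = 6; quarter = 8; sixteenth = 2; eighth tied to quarter (eighth + quarter) = 12; quarter rest = 8; dotted eighth = 6; quarter note = 8; sixteenth rest = 2; sixteenth = 2; dotted sixteenth = 3.
Altogether 8 + 6 + 8 + 2 + 12 + 8 + 6 + 8 + 2 + 2 + 3 = 65.
65 ÷ 28 = 2 complete bars with 9 left over.

2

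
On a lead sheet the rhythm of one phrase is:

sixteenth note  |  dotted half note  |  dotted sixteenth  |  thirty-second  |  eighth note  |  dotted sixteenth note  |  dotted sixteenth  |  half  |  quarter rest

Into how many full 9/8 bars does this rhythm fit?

1

One bar of 9/8 = 36 thirty-second notes.
Working in thirty-second notes: sixteenth note = 2; dotted half note = 24; dotted sixteenth = 3; thirty-second = 1; eighth note = 4; dotted sixteenth note = 3; dotted sixteenth = 3; half = 16; quarter rest = 8.
Sum: 2 + 24 + 3 + 1 + 4 + 3 + 3 + 16 + 8 = 64.
64 ÷ 36 = 1 complete bar with 28 left over.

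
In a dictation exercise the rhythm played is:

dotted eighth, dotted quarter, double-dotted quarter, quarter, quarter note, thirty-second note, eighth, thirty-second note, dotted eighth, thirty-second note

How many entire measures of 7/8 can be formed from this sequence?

2

One bar of 7/8 = 28 thirty-second notes.
Working in thirty-second notes: dotted eighth = 6; dotted quarter = 12; double-dotted quarter = 14; quarter = 8; quarter note = 8; thirty-second note = 1; eighth = 4; thirty-second note = 1; dotted eighth = 6; thirty-second note = 1.
Adding: 6 + 12 + 14 + 8 + 8 + 1 + 4 + 1 + 6 + 1 = 61.
61 ÷ 28 = 2 complete bars with 5 left over.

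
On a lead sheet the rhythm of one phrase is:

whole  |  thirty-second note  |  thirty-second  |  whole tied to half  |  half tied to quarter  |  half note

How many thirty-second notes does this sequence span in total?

122

Express everything in thirty-second notes: whole = 32; thirty-second note = 1; thirty-second = 1; whole tied to half (whole + half) = 48; half tied to quarter (half + quarter) = 24; half note = 16.
Adding: 32 + 1 + 1 + 48 + 24 + 16 = 122 thirty-second notes.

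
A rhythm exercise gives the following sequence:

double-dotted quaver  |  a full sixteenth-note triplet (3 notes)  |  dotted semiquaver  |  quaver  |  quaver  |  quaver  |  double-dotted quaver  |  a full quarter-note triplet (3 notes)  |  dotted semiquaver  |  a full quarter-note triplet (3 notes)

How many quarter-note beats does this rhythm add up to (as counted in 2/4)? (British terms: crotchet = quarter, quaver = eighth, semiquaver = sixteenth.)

One quarter-note beat = 8 thirty-second notes.
Express everything in thirty-second notes: double-dotted quaver = 7; a full sixteenth-note triplet (3 notes) (three triplet sixteenths span one eighth) = 4; dotted semiquaver = 3; quaver = 4; quaver = 4; quaver = 4; double-dotted quaver = 7; a full quarter-note triplet (3 notes) (three triplet quarters span one half) = 16; dotted semiquaver = 3; a full quarter-note triplet (3 notes) (three triplet quarters span one half) = 16.
Altogether 7 + 4 + 3 + 4 + 4 + 4 + 7 + 16 + 3 + 16 = 68.
68 ÷ 8 = 8.5 beats.

8.5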